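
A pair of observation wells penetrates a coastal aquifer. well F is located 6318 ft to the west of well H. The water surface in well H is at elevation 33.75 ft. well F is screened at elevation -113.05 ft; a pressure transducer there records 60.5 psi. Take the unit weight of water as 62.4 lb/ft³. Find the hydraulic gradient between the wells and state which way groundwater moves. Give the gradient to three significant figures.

i ≈ 0.00114; groundwater flows toward the west

Total head at well H: h = 33.75 ft (water level in the piezometer is the total head).
Pressure head at well F: ψ = 144·P/γ = 144 × 60.5 / 62.4 = 139.62 ft.
Total head at well F: h = z + ψ = -113.05 + 139.62 = 26.57 ft.
Head difference: h(well H) − h(well F) = 33.75 − 26.57 = 7.18 ft.
Hydraulic gradient: i = |Δh| / L = 7.18 / 6318 = 0.00114.
Flow is from higher to lower head: from well H toward well F, i.e. toward the west.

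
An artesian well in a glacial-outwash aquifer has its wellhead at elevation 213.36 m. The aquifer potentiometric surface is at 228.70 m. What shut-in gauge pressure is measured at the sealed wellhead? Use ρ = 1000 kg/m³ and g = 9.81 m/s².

P ≈ 150 kPa

Head above the cap: Δh = 228.70 − 213.36 = 15.34 m.
P = ρgΔh = 1000 × 9.81 × 15.34 = 150485 Pa ≈ 150 kPa.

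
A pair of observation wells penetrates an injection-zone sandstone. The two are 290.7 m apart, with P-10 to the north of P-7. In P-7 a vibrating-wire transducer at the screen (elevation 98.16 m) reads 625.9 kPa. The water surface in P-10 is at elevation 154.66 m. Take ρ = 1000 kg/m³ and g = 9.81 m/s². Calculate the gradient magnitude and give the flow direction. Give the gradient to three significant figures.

i ≈ 0.0251; groundwater flows toward the north

Pressure head at P-7: ψ = P/(ρg) = 625.9×1000 / (1000 × 9.81) = 63.80 m.
Total head at P-7: h = z + ψ = 98.16 + 63.80 = 161.96 m.
Total head at P-10: h = 154.66 m (water level in the piezometer is the total head).
Head difference: h(P-7) − h(P-10) = 161.96 − 154.66 = 7.30 m.
Hydraulic gradient: i = |Δh| / L = 7.30 / 290.7 = 0.0251.
Flow is from higher to lower head: from P-7 toward P-10, i.e. toward the north.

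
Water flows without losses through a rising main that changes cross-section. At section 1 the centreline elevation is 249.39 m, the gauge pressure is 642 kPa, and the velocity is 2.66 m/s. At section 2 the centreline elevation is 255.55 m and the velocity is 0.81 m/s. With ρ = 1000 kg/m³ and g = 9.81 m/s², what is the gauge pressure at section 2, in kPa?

Pressure head at 1: ψ₁ = P₁/(ρg) = 642×1000 / (1000 × 9.81) = 65.44 m.
Velocity heads: v₁²/2g = 2.66²/19.62 = 0.361 m; v₂²/2g = 0.81²/19.62 = 0.033 m.
Total head H = z₁ + ψ₁ + v₁²/2g = 249.39 + 65.44 + 0.361 = 315.19 m.
ψ₂ = H − z₂ − v₂²/2g = 315.19 − 255.55 − 0.033 = 59.61 m.
P₂ = ρgψ₂ = 1000 × 9.81 × 59.61 ≈ 585 kPa.

P₂ ≈ 585 kPa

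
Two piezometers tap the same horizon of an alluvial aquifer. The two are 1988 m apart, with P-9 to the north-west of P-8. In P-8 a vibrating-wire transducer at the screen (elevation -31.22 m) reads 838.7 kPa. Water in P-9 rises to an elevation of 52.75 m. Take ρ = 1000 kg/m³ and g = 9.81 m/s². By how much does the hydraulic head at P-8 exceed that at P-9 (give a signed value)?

Pressure head at P-8: ψ = P/(ρg) = 838.7×1000 / (1000 × 9.81) = 85.49 m.
Total head at P-8: h = z + ψ = -31.22 + 85.49 = 54.27 m.
Total head at P-9: h = 52.75 m (water level in the piezometer is the total head).
Head difference: h(P-8) − h(P-9) = 54.27 − 52.75 = 1.52 m.

Δh ≈ 1.52 m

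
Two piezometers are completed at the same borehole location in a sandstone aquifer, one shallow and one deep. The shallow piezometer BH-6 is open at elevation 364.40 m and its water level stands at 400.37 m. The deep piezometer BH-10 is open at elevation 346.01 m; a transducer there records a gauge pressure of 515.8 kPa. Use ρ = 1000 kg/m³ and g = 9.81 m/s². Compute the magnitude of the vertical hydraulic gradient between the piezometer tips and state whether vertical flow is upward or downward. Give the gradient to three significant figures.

|i_v| ≈ 0.0968; vertical flow is downward

Total head at BH-6: h = 400.37 m (water level in the standpipe).
Pressure head at BH-10: ψ = P/(ρg) = 515.8×1000 / (1000 × 9.81) = 52.58 m.
Total head at BH-10: h = z + ψ = 346.01 + 52.58 = 398.59 m.
Δh = h(BH-6) − h(BH-10) = 400.37 − 398.59 = 1.78 m.
Vertical separation Δz = 364.40 − 346.01 = 18.39 m.
|i_v| = |Δh| / Δz = 1.78 / 18.39 = 0.0968.
Head is higher in the shallow piezometer, so vertical flow is downward (recharge condition).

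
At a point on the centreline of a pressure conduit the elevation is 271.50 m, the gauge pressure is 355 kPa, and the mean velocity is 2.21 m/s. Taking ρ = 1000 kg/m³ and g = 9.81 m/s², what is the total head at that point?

Pressure head ψ = P/(ρg) = 355×1000 / (1000 × 9.81) = 36.19 m.
Velocity head = v²/(2g) = 2.21² / (2 × 9.81) = 0.249 m.
h = z + ψ + v²/(2g) = 271.50 + 36.19 + 0.249 = 307.94 m.

h ≈ 307.94 m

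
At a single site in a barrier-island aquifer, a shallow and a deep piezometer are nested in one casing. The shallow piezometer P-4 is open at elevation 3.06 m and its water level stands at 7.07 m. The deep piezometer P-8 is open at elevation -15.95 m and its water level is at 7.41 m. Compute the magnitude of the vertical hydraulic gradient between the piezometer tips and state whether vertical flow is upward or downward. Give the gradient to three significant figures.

|i_v| ≈ 0.0179; vertical flow is upward

Total head at P-4: h = 7.07 m (water level in the standpipe).
Total head at P-8: h = 7.41 m.
Δh = h(P-4) − h(P-8) = 7.07 − 7.41 = -0.34 m.
Vertical separation Δz = 3.06 − (-15.95) = 19.01 m.
|i_v| = |Δh| / Δz = 0.34 / 19.01 = 0.0179.
Head is higher in the deep piezometer, so vertical flow is upward (discharge condition).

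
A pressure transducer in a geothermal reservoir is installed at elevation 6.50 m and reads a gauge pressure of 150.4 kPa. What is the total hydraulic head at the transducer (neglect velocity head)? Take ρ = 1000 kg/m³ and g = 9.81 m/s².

ψ = P/(ρg) = 150.4×1000 / (1000 × 9.81) = 15.33 m.
h = z + ψ = 6.50 + 15.33 = 21.83 m.

h ≈ 21.83 m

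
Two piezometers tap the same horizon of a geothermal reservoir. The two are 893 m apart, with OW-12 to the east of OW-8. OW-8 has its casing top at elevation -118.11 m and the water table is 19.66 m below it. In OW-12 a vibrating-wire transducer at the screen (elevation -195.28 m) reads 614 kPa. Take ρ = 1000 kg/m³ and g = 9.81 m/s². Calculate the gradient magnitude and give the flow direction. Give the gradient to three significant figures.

i ≈ 0.00569; groundwater flows toward the west

Total head at OW-8: h = -118.11 − 19.66 = -137.77 m.
Pressure head at OW-12: ψ = P/(ρg) = 614×1000 / (1000 × 9.81) = 62.59 m.
Total head at OW-12: h = z + ψ = -195.28 + 62.59 = -132.69 m.
Head difference: h(OW-8) − h(OW-12) = -137.77 − (-132.69) = -5.08 m.
Hydraulic gradient: i = |Δh| / L = 5.08 / 893 = 0.00569.
Flow is from higher to lower head: from OW-12 toward OW-8, i.e. toward the west.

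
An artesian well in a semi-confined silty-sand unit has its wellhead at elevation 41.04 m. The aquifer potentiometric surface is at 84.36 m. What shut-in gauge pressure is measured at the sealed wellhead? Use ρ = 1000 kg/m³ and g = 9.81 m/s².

P ≈ 425 kPa

Head above the cap: Δh = 84.36 − 41.04 = 43.32 m.
P = ρgΔh = 1000 × 9.81 × 43.32 = 424969 Pa ≈ 425 kPa.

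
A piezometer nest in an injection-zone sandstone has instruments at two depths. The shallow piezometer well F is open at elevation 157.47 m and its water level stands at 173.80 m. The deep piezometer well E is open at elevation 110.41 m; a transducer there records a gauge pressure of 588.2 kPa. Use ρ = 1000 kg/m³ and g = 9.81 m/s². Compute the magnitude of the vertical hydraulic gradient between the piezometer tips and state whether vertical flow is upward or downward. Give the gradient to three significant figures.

Total head at well F: h = 173.80 m (water level in the standpipe).
Pressure head at well E: ψ = P/(ρg) = 588.2×1000 / (1000 × 9.81) = 59.96 m.
Total head at well E: h = z + ψ = 110.41 + 59.96 = 170.37 m.
Δh = h(well F) − h(well E) = 173.80 − 170.37 = 3.43 m.
Vertical separation Δz = 157.47 − 110.41 = 47.06 m.
|i_v| = |Δh| / Δz = 3.43 / 47.06 = 0.0729.
Head is higher in the shallow piezometer, so vertical flow is downward (recharge condition).

|i_v| ≈ 0.0729; vertical flow is downward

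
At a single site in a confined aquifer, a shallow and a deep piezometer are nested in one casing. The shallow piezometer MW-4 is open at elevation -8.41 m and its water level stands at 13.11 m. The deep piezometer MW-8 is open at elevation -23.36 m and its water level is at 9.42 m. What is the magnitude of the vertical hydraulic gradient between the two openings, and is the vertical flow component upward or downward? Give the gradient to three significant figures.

Total head at MW-4: h = 13.11 m (water level in the standpipe).
Total head at MW-8: h = 9.42 m.
Δh = h(MW-4) − h(MW-8) = 13.11 − 9.42 = 3.69 m.
Vertical separation Δz = -8.41 − (-23.36) = 14.95 m.
|i_v| = |Δh| / Δz = 3.69 / 14.95 = 0.247.
Head is higher in the shallow piezometer, so vertical flow is downward (recharge condition).

|i_v| ≈ 0.247; vertical flow is downward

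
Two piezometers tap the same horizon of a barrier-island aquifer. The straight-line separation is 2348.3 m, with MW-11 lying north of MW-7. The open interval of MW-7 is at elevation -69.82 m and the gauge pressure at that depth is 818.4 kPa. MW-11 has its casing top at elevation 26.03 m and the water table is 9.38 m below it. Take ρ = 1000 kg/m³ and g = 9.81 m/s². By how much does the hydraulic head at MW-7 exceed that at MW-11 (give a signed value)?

Δh ≈ -3.04 m

Pressure head at MW-7: ψ = P/(ρg) = 818.4×1000 / (1000 × 9.81) = 83.43 m.
Total head at MW-7: h = z + ψ = -69.82 + 83.43 = 13.61 m.
Total head at MW-11: h = 26.03 − 9.38 = 16.65 m.
Head difference: h(MW-7) − h(MW-11) = 13.61 − 16.65 = -3.04 m.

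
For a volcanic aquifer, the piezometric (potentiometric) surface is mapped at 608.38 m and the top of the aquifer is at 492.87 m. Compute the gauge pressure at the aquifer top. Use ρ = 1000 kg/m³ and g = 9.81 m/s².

Pressure head at the aquifer top: ψ = h − z = 608.38 − 492.87 = 115.51 m.
P = ρgψ = 1000 × 9.81 × 115.51 = 1133153 Pa ≈ 1130 kPa.

P ≈ 1130 kPa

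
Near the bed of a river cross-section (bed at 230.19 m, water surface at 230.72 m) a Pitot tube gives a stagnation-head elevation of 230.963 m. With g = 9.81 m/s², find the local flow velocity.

Near the bed, under hydrostatic conditions, the piezometric head (z + ψ) equals the free-surface elevation, 230.72 m.
Velocity head = total − piezometric = 230.963 − 230.72 = 0.243 m.
v = √(2g·h_v) = √(2 × 9.81 × 0.243) = 2.18 m/s.

v ≈ 2.18 m/s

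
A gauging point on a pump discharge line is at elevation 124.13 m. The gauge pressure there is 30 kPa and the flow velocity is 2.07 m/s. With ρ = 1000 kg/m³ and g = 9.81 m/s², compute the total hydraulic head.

Pressure head ψ = P/(ρg) = 30×1000 / (1000 × 9.81) = 3.06 m.
Velocity head = v²/(2g) = 2.07² / (2 × 9.81) = 0.218 m.
h = z + ψ + v²/(2g) = 124.13 + 3.06 + 0.218 = 127.41 m.

h ≈ 127.41 m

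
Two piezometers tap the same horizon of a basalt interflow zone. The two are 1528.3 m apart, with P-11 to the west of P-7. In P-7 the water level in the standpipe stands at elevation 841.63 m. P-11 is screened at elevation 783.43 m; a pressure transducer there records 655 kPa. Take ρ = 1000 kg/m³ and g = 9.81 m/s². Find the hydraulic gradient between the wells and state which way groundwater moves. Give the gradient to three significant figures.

i ≈ 0.00561; groundwater flows toward the east

Total head at P-7: h = 841.63 m (water level in the piezometer is the total head).
Pressure head at P-11: ψ = P/(ρg) = 655×1000 / (1000 × 9.81) = 66.77 m.
Total head at P-11: h = z + ψ = 783.43 + 66.77 = 850.20 m.
Head difference: h(P-7) − h(P-11) = 841.63 − 850.20 = -8.57 m.
Hydraulic gradient: i = |Δh| / L = 8.57 / 1528.3 = 0.00561.
Flow is from higher to lower head: from P-11 toward P-7, i.e. toward the east.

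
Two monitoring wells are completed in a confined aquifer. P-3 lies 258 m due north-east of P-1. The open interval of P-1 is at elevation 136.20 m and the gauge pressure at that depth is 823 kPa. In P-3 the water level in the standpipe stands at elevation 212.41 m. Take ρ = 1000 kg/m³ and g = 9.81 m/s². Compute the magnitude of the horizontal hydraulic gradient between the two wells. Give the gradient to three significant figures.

i ≈ 0.0298

Pressure head at P-1: ψ = P/(ρg) = 823×1000 / (1000 × 9.81) = 83.89 m.
Total head at P-1: h = z + ψ = 136.20 + 83.89 = 220.09 m.
Total head at P-3: h = 212.41 m (water level in the piezometer is the total head).
Head difference: h(P-1) − h(P-3) = 220.09 − 212.41 = 7.68 m.
Hydraulic gradient: i = |Δh| / L = 7.68 / 258 = 0.0298.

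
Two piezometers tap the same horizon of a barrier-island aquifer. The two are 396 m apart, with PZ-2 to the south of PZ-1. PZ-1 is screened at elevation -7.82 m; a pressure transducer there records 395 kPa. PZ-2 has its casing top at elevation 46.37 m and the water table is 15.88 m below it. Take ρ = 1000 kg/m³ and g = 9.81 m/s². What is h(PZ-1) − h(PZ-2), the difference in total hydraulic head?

Pressure head at PZ-1: ψ = P/(ρg) = 395×1000 / (1000 × 9.81) = 40.27 m.
Total head at PZ-1: h = z + ψ = -7.82 + 40.27 = 32.45 m.
Total head at PZ-2: h = 46.37 − 15.88 = 30.49 m.
Head difference: h(PZ-1) − h(PZ-2) = 32.45 − 30.49 = 1.96 m.

Δh ≈ 1.96 m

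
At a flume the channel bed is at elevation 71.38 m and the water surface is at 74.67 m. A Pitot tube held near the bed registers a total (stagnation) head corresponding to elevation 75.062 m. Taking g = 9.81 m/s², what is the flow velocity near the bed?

Near the bed, under hydrostatic conditions, the piezometric head (z + ψ) equals the free-surface elevation, 74.67 m.
Velocity head = total − piezometric = 75.062 − 74.67 = 0.392 m.
v = √(2g·h_v) = √(2 × 9.81 × 0.392) = 2.77 m/s.

v ≈ 2.77 m/s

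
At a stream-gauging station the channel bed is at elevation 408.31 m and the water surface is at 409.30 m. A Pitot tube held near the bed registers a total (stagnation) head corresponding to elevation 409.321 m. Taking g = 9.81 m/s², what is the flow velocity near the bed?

Near the bed, under hydrostatic conditions, the piezometric head (z + ψ) equals the free-surface elevation, 409.30 m.
Velocity head = total − piezometric = 409.321 − 409.30 = 0.021 m.
v = √(2g·h_v) = √(2 × 9.81 × 0.021) = 0.642 m/s.

v ≈ 0.642 m/s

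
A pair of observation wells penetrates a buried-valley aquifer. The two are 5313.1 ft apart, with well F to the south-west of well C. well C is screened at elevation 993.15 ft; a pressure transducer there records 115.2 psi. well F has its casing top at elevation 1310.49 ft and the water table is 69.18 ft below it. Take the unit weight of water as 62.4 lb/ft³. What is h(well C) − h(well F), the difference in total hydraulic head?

Pressure head at well C: ψ = 144·P/γ = 144 × 115.2 / 62.4 = 265.85 ft.
Total head at well C: h = z + ψ = 993.15 + 265.85 = 1259.00 ft.
Total head at well F: h = 1310.49 − 69.18 = 1241.31 ft.
Head difference: h(well C) − h(well F) = 1259.00 − 1241.31 = 17.69 ft.

Δh ≈ 17.69 ft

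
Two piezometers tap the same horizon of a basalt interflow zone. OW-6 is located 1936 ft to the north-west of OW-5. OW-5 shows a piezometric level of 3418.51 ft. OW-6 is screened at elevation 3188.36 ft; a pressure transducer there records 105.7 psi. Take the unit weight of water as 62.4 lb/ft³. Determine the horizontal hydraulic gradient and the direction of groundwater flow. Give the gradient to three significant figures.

i ≈ 0.00711; groundwater flows toward the south-east

Total head at OW-5: h = 3418.51 ft (water level in the piezometer is the total head).
Pressure head at OW-6: ψ = 144·P/γ = 144 × 105.7 / 62.4 = 243.92 ft.
Total head at OW-6: h = z + ψ = 3188.36 + 243.92 = 3432.28 ft.
Head difference: h(OW-5) − h(OW-6) = 3418.51 − 3432.28 = -13.77 ft.
Hydraulic gradient: i = |Δh| / L = 13.77 / 1936 = 0.00711.
Flow is from higher to lower head: from OW-6 toward OW-5, i.e. toward the south-east.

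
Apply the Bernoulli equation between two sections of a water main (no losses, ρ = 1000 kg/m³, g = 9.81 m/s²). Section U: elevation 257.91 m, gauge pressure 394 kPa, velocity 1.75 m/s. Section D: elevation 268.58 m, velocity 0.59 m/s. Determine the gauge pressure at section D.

Pressure head at U: ψ₁ = P₁/(ρg) = 394×1000 / (1000 × 9.81) = 40.16 m.
Velocity heads: v₁²/2g = 1.75²/19.62 = 0.156 m; v₂²/2g = 0.59²/19.62 = 0.018 m.
Total head H = z₁ + ψ₁ + v₁²/2g = 257.91 + 40.16 + 0.156 = 298.23 m.
ψ₂ = H − z₂ − v₂²/2g = 298.23 − 268.58 − 0.018 = 29.63 m.
P₂ = ρgψ₂ = 1000 × 9.81 × 29.63 ≈ 291 kPa.

P₂ ≈ 291 kPa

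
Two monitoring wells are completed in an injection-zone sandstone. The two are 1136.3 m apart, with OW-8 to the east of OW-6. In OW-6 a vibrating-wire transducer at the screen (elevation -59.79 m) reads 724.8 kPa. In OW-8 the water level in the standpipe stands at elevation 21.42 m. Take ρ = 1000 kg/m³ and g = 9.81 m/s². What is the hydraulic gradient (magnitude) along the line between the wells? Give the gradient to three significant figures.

i ≈ 0.00645

Pressure head at OW-6: ψ = P/(ρg) = 724.8×1000 / (1000 × 9.81) = 73.88 m.
Total head at OW-6: h = z + ψ = -59.79 + 73.88 = 14.09 m.
Total head at OW-8: h = 21.42 m (water level in the piezometer is the total head).
Head difference: h(OW-6) − h(OW-8) = 14.09 − 21.42 = -7.33 m.
Hydraulic gradient: i = |Δh| / L = 7.33 / 1136.3 = 0.00645.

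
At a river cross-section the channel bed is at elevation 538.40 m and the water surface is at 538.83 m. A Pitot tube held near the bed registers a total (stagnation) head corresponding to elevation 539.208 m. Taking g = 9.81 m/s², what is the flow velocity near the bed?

v ≈ 2.72 m/s

Near the bed, under hydrostatic conditions, the piezometric head (z + ψ) equals the free-surface elevation, 538.83 m.
Velocity head = total − piezometric = 539.208 − 538.83 = 0.378 m.
v = √(2g·h_v) = √(2 × 9.81 × 0.378) = 2.72 m/s.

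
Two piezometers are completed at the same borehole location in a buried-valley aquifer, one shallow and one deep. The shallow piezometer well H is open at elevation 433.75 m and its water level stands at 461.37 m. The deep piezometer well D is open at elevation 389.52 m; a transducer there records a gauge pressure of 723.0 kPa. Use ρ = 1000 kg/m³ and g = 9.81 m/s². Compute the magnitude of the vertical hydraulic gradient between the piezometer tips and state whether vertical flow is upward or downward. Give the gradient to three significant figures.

Total head at well H: h = 461.37 m (water level in the standpipe).
Pressure head at well D: ψ = P/(ρg) = 723.0×1000 / (1000 × 9.81) = 73.70 m.
Total head at well D: h = z + ψ = 389.52 + 73.70 = 463.22 m.
Δh = h(well H) − h(well D) = 461.37 − 463.22 = -1.85 m.
Vertical separation Δz = 433.75 − 389.52 = 44.23 m.
|i_v| = |Δh| / Δz = 1.85 / 44.23 = 0.0418.
Head is higher in the deep piezometer, so vertical flow is upward (discharge condition).

|i_v| ≈ 0.0418; vertical flow is upward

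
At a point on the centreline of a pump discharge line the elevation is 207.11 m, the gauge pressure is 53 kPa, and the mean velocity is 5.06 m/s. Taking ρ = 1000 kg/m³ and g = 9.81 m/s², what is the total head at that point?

h ≈ 213.82 m

Pressure head ψ = P/(ρg) = 53×1000 / (1000 × 9.81) = 5.40 m.
Velocity head = v²/(2g) = 5.06² / (2 × 9.81) = 1.305 m.
h = z + ψ + v²/(2g) = 207.11 + 5.40 + 1.305 = 213.82 m.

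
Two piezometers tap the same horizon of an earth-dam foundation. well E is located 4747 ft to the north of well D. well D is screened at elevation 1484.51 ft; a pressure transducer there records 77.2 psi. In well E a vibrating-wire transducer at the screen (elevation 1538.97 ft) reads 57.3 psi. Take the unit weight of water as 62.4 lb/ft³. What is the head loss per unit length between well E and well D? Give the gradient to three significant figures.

i ≈ 0.00180 ft/ft

Pressure head at well D: ψ = 144·P/γ = 144 × 77.2 / 62.4 = 178.15 ft.
Total head at well D: h = z + ψ = 1484.51 + 178.15 = 1662.66 ft.
Pressure head at well E: ψ = 144·P/γ = 144 × 57.3 / 62.4 = 132.23 ft.
Total head at well E: h = z + ψ = 1538.97 + 132.23 = 1671.20 ft.
Head difference: h(well D) − h(well E) = 1662.66 − 1671.20 = -8.54 ft.
Hydraulic gradient: i = |Δh| / L = 8.54 / 4747 = 0.00180.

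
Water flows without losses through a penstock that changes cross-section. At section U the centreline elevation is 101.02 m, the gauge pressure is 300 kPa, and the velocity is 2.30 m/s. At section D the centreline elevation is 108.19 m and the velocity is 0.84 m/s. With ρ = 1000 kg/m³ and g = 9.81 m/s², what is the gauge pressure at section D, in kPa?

P₂ ≈ 232 kPa

Pressure head at U: ψ₁ = P₁/(ρg) = 300×1000 / (1000 × 9.81) = 30.58 m.
Velocity heads: v₁²/2g = 2.30²/19.62 = 0.270 m; v₂²/2g = 0.84²/19.62 = 0.036 m.
Total head H = z₁ + ψ₁ + v₁²/2g = 101.02 + 30.58 + 0.270 = 131.87 m.
ψ₂ = H − z₂ − v₂²/2g = 131.87 − 108.19 − 0.036 = 23.64 m.
P₂ = ρgψ₂ = 1000 × 9.81 × 23.64 ≈ 232 kPa.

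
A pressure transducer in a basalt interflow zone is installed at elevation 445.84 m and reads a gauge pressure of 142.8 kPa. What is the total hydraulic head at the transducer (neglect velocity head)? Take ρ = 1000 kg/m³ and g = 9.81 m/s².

ψ = P/(ρg) = 142.8×1000 / (1000 × 9.81) = 14.56 m.
h = z + ψ = 445.84 + 14.56 = 460.40 m.

h ≈ 460.40 m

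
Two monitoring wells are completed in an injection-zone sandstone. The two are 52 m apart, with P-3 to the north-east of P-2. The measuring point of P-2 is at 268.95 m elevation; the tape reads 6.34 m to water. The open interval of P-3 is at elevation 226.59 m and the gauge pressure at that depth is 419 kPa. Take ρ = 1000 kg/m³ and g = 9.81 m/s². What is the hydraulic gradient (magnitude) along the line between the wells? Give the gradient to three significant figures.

i ≈ 0.129

Total head at P-2: h = 268.95 − 6.34 = 262.61 m.
Pressure head at P-3: ψ = P/(ρg) = 419×1000 / (1000 × 9.81) = 42.71 m.
Total head at P-3: h = z + ψ = 226.59 + 42.71 = 269.30 m.
Head difference: h(P-2) − h(P-3) = 262.61 − 269.30 = -6.69 m.
Hydraulic gradient: i = |Δh| / L = 6.69 / 52 = 0.129.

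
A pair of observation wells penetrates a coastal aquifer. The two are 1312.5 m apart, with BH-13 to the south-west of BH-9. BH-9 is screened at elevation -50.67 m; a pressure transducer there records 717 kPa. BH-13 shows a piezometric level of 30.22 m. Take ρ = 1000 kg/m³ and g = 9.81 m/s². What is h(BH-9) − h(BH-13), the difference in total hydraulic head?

Pressure head at BH-9: ψ = P/(ρg) = 717×1000 / (1000 × 9.81) = 73.09 m.
Total head at BH-9: h = z + ψ = -50.67 + 73.09 = 22.42 m.
Total head at BH-13: h = 30.22 m (water level in the piezometer is the total head).
Head difference: h(BH-9) − h(BH-13) = 22.42 − 30.22 = -7.80 m.

Δh ≈ -7.80 m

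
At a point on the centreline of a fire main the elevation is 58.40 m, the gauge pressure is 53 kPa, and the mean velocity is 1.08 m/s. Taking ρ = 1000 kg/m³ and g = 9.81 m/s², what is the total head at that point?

h ≈ 63.86 m

Pressure head ψ = P/(ρg) = 53×1000 / (1000 × 9.81) = 5.40 m.
Velocity head = v²/(2g) = 1.08² / (2 × 9.81) = 0.059 m.
h = z + ψ + v²/(2g) = 58.40 + 5.40 + 0.059 = 63.86 m.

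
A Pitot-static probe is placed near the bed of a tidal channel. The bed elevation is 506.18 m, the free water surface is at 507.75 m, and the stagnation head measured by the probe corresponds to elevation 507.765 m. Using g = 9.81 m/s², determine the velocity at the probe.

Near the bed, under hydrostatic conditions, the piezometric head (z + ψ) equals the free-surface elevation, 507.75 m.
Velocity head = total − piezometric = 507.765 − 507.75 = 0.015 m.
v = √(2g·h_v) = √(2 × 9.81 × 0.015) = 0.542 m/s.

v ≈ 0.542 m/s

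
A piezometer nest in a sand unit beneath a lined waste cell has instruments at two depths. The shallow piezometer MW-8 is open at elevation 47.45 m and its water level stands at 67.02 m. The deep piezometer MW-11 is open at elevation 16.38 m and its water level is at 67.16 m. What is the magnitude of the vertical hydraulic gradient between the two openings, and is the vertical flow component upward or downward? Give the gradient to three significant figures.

|i_v| ≈ 0.00451; vertical flow is upward

Total head at MW-8: h = 67.02 m (water level in the standpipe).
Total head at MW-11: h = 67.16 m.
Δh = h(MW-8) − h(MW-11) = 67.02 − 67.16 = -0.14 m.
Vertical separation Δz = 47.45 − 16.38 = 31.07 m.
|i_v| = |Δh| / Δz = 0.14 / 31.07 = 0.00451.
Head is higher in the deep piezometer, so vertical flow is upward (discharge condition).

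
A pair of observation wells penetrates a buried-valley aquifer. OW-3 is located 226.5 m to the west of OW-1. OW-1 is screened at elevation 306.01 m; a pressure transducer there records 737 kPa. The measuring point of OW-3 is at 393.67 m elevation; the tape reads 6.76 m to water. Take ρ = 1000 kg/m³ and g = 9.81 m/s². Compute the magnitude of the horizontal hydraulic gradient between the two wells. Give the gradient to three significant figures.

i ≈ 0.0255

Pressure head at OW-1: ψ = P/(ρg) = 737×1000 / (1000 × 9.81) = 75.13 m.
Total head at OW-1: h = z + ψ = 306.01 + 75.13 = 381.14 m.
Total head at OW-3: h = 393.67 − 6.76 = 386.91 m.
Head difference: h(OW-1) − h(OW-3) = 381.14 − 386.91 = -5.77 m.
Hydraulic gradient: i = |Δh| / L = 5.77 / 226.5 = 0.0255.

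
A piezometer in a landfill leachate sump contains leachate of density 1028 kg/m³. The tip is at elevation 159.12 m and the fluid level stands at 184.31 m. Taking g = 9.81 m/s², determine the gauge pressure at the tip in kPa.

Pressure head ψ = h − z = 184.31 − 159.12 = 25.19 m.
P = ρgψ = 1028 × 9.81 × 25.19 = 254033 Pa ≈ 254 kPa.

P ≈ 254 kPa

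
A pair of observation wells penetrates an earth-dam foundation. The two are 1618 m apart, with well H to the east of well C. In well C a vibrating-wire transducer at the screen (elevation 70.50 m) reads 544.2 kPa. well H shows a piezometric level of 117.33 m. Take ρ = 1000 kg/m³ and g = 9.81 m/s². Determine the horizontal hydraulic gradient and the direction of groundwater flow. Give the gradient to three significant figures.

Pressure head at well C: ψ = P/(ρg) = 544.2×1000 / (1000 × 9.81) = 55.47 m.
Total head at well C: h = z + ψ = 70.50 + 55.47 = 125.97 m.
Total head at well H: h = 117.33 m (water level in the piezometer is the total head).
Head difference: h(well C) − h(well H) = 125.97 − 117.33 = 8.64 m.
Hydraulic gradient: i = |Δh| / L = 8.64 / 1618 = 0.00534.
Flow is from higher to lower head: from well C toward well H, i.e. toward the east.

i ≈ 0.00534; groundwater flows toward the east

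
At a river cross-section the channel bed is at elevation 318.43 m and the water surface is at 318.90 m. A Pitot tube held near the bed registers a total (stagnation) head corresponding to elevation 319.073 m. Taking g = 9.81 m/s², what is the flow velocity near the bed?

v ≈ 1.84 m/s

Near the bed, under hydrostatic conditions, the piezometric head (z + ψ) equals the free-surface elevation, 318.90 m.
Velocity head = total − piezometric = 319.073 − 318.90 = 0.173 m.
v = √(2g·h_v) = √(2 × 9.81 × 0.173) = 1.84 m/s.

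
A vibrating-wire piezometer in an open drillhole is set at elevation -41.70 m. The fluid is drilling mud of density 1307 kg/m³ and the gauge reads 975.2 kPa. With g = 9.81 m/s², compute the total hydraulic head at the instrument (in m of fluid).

h ≈ 34.36 m

ψ = P/(ρg) = 975.2×1000 / (1307 × 9.81) = 76.06 m.
h = z + ψ = -41.70 + 76.06 = 34.36 m.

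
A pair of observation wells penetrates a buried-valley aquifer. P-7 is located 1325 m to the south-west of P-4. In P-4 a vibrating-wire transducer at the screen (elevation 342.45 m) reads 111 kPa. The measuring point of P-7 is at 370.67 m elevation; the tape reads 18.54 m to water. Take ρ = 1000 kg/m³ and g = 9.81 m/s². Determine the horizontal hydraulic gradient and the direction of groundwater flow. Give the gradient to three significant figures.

i ≈ 0.00123; groundwater flows toward the south-west

Pressure head at P-4: ψ = P/(ρg) = 111×1000 / (1000 × 9.81) = 11.31 m.
Total head at P-4: h = z + ψ = 342.45 + 11.31 = 353.76 m.
Total head at P-7: h = 370.67 − 18.54 = 352.13 m.
Head difference: h(P-4) − h(P-7) = 353.76 − 352.13 = 1.63 m.
Hydraulic gradient: i = |Δh| / L = 1.63 / 1325 = 0.00123.
Flow is from higher to lower head: from P-4 toward P-7, i.e. toward the south-west.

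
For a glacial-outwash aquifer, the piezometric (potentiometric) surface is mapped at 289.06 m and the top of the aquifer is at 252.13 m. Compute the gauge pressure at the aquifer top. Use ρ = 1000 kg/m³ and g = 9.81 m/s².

P ≈ 362 kPa

Pressure head at the aquifer top: ψ = h − z = 289.06 − 252.13 = 36.93 m.
P = ρgψ = 1000 × 9.81 × 36.93 = 362283 Pa ≈ 362 kPa.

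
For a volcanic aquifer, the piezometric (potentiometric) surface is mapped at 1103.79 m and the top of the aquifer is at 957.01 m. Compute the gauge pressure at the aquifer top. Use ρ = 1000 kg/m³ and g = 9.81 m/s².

P ≈ 1440 kPa

Pressure head at the aquifer top: ψ = h − z = 1103.79 − 957.01 = 146.78 m.
P = ρgψ = 1000 × 9.81 × 146.78 = 1439912 Pa ≈ 1440 kPa.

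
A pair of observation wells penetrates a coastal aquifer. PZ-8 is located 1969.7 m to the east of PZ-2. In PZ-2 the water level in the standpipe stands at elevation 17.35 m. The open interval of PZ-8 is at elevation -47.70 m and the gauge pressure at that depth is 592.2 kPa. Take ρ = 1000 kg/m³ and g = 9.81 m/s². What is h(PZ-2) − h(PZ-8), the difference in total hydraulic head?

Δh ≈ 4.68 m

Total head at PZ-2: h = 17.35 m (water level in the piezometer is the total head).
Pressure head at PZ-8: ψ = P/(ρg) = 592.2×1000 / (1000 × 9.81) = 60.37 m.
Total head at PZ-8: h = z + ψ = -47.70 + 60.37 = 12.67 m.
Head difference: h(PZ-2) − h(PZ-8) = 17.35 − 12.67 = 4.68 m.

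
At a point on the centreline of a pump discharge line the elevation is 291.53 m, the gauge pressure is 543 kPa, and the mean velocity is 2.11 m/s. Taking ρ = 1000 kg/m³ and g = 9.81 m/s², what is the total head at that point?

Pressure head ψ = P/(ρg) = 543×1000 / (1000 × 9.81) = 55.35 m.
Velocity head = v²/(2g) = 2.11² / (2 × 9.81) = 0.227 m.
h = z + ψ + v²/(2g) = 291.53 + 55.35 + 0.227 = 347.11 m.

h ≈ 347.11 m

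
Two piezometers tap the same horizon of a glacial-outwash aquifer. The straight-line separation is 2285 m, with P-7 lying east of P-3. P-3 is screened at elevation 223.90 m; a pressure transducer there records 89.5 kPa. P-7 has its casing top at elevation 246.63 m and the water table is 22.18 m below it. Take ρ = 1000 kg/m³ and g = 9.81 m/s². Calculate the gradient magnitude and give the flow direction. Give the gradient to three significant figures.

Pressure head at P-3: ψ = P/(ρg) = 89.5×1000 / (1000 × 9.81) = 9.12 m.
Total head at P-3: h = z + ψ = 223.90 + 9.12 = 233.02 m.
Total head at P-7: h = 246.63 − 22.18 = 224.45 m.
Head difference: h(P-3) − h(P-7) = 233.02 − 224.45 = 8.57 m.
Hydraulic gradient: i = |Δh| / L = 8.57 / 2285 = 0.00375.
Flow is from higher to lower head: from P-3 toward P-7, i.e. toward the east.

i ≈ 0.00375; groundwater flows toward the east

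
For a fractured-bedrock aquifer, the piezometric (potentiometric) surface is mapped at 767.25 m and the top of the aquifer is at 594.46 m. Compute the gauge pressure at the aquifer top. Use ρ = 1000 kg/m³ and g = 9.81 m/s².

P ≈ 1700 kPa

Pressure head at the aquifer top: ψ = h − z = 767.25 − 594.46 = 172.79 m.
P = ρgψ = 1000 × 9.81 × 172.79 = 1695070 Pa ≈ 1700 kPa.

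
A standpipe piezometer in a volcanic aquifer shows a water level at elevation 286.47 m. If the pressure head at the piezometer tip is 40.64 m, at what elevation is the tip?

z = h − ψ = 286.47 − 40.64 = 245.83 m.

z ≈ 245.83 m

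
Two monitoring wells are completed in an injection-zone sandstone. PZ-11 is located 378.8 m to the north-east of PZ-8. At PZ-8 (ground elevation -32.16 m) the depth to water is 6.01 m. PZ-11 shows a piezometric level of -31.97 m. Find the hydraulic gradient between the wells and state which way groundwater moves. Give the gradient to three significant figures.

Total head at PZ-8: h = -32.16 − 6.01 = -38.17 m.
Total head at PZ-11: h = -31.97 m (water level in the piezometer is the total head).
Head difference: h(PZ-8) − h(PZ-11) = -38.17 − (-31.97) = -6.20 m.
Hydraulic gradient: i = |Δh| / L = 6.20 / 378.8 = 0.0164.
Flow is from higher to lower head: from PZ-11 toward PZ-8, i.e. toward the south-west.

i ≈ 0.0164; groundwater flows toward the south-west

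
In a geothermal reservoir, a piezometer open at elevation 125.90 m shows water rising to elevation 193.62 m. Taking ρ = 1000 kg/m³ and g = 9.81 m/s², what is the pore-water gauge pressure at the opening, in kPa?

Pressure head ψ = h − z = 193.62 − 125.90 = 67.72 m.
P = ρgψ = 1000 × 9.81 × 67.72 = 664333 Pa ≈ 664 kPa.

P ≈ 664 kPa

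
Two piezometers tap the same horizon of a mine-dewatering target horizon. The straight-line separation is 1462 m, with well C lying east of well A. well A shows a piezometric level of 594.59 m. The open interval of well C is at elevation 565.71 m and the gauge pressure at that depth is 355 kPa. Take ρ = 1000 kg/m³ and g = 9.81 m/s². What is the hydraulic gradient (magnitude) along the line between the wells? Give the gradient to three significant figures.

i ≈ 0.00500

Total head at well A: h = 594.59 m (water level in the piezometer is the total head).
Pressure head at well C: ψ = P/(ρg) = 355×1000 / (1000 × 9.81) = 36.19 m.
Total head at well C: h = z + ψ = 565.71 + 36.19 = 601.90 m.
Head difference: h(well A) − h(well C) = 594.59 − 601.90 = -7.31 m.
Hydraulic gradient: i = |Δh| / L = 7.31 / 1462 = 0.00500.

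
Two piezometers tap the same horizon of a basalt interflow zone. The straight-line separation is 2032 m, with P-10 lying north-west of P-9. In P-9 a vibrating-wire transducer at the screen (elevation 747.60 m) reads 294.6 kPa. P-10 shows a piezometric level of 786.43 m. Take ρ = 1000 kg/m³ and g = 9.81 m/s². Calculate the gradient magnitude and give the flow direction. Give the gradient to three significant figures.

i ≈ 0.00433; groundwater flows toward the south-east

Pressure head at P-9: ψ = P/(ρg) = 294.6×1000 / (1000 × 9.81) = 30.03 m.
Total head at P-9: h = z + ψ = 747.60 + 30.03 = 777.63 m.
Total head at P-10: h = 786.43 m (water level in the piezometer is the total head).
Head difference: h(P-9) − h(P-10) = 777.63 − 786.43 = -8.80 m.
Hydraulic gradient: i = |Δh| / L = 8.80 / 2032 = 0.00433.
Flow is from higher to lower head: from P-10 toward P-9, i.e. toward the south-east.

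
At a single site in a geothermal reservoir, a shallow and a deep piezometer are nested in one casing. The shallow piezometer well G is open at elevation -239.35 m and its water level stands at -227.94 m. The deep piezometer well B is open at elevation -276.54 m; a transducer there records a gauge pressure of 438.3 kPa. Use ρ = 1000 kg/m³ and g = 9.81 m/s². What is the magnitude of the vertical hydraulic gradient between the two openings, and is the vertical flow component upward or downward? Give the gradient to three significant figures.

|i_v| ≈ 0.105; vertical flow is downward

Total head at well G: h = -227.94 m (water level in the standpipe).
Pressure head at well B: ψ = P/(ρg) = 438.3×1000 / (1000 × 9.81) = 44.68 m.
Total head at well B: h = z + ψ = -276.54 + 44.68 = -231.86 m.
Δh = h(well G) − h(well B) = -227.94 − (-231.86) = 3.92 m.
Vertical separation Δz = -239.35 − (-276.54) = 37.19 m.
|i_v| = |Δh| / Δz = 3.92 / 37.19 = 0.105.
Head is higher in the shallow piezometer, so vertical flow is downward (recharge condition).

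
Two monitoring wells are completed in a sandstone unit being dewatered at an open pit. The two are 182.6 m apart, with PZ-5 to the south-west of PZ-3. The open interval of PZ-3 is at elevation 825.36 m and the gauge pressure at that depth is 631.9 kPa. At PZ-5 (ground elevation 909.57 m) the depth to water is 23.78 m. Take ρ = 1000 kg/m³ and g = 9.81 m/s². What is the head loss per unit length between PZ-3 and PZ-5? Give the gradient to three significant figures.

i ≈ 0.0218 m/m

Pressure head at PZ-3: ψ = P/(ρg) = 631.9×1000 / (1000 × 9.81) = 64.41 m.
Total head at PZ-3: h = z + ψ = 825.36 + 64.41 = 889.77 m.
Total head at PZ-5: h = 909.57 − 23.78 = 885.79 m.
Head difference: h(PZ-3) − h(PZ-5) = 889.77 − 885.79 = 3.98 m.
Hydraulic gradient: i = |Δh| / L = 3.98 / 182.6 = 0.0218.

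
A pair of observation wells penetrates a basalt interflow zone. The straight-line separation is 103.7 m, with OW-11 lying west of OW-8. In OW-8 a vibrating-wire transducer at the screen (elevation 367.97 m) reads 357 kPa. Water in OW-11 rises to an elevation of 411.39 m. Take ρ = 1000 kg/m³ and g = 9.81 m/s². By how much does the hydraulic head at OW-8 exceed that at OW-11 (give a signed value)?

Δh ≈ -7.03 m

Pressure head at OW-8: ψ = P/(ρg) = 357×1000 / (1000 × 9.81) = 36.39 m.
Total head at OW-8: h = z + ψ = 367.97 + 36.39 = 404.36 m.
Total head at OW-11: h = 411.39 m (water level in the piezometer is the total head).
Head difference: h(OW-8) − h(OW-11) = 404.36 − 411.39 = -7.03 m.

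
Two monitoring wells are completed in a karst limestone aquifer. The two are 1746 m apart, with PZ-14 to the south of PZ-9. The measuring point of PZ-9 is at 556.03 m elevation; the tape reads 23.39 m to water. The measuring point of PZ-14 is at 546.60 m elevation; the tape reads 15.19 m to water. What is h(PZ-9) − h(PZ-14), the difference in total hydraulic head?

Δh ≈ 1.23 m

Total head at PZ-9: h = 556.03 − 23.39 = 532.64 m.
Total head at PZ-14: h = 546.60 − 15.19 = 531.41 m.
Head difference: h(PZ-9) − h(PZ-14) = 532.64 − 531.41 = 1.23 m.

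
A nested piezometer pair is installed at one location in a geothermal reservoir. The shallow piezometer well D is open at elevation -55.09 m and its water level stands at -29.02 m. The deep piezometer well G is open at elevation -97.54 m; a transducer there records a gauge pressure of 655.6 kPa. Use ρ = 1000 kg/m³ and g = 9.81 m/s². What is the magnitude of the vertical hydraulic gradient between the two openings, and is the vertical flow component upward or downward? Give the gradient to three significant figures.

Total head at well D: h = -29.02 m (water level in the standpipe).
Pressure head at well G: ψ = P/(ρg) = 655.6×1000 / (1000 × 9.81) = 66.83 m.
Total head at well G: h = z + ψ = -97.54 + 66.83 = -30.71 m.
Δh = h(well D) − h(well G) = -29.02 − (-30.71) = 1.69 m.
Vertical separation Δz = -55.09 − (-97.54) = 42.45 m.
|i_v| = |Δh| / Δz = 1.69 / 42.45 = 0.0398.
Head is higher in the shallow piezometer, so vertical flow is downward (recharge condition).

|i_v| ≈ 0.0398; vertical flow is downward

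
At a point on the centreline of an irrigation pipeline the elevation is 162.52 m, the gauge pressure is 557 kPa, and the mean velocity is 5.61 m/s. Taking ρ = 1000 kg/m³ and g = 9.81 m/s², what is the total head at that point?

Pressure head ψ = P/(ρg) = 557×1000 / (1000 × 9.81) = 56.78 m.
Velocity head = v²/(2g) = 5.61² / (2 × 9.81) = 1.604 m.
h = z + ψ + v²/(2g) = 162.52 + 56.78 + 1.604 = 220.90 m.

h ≈ 220.90 m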